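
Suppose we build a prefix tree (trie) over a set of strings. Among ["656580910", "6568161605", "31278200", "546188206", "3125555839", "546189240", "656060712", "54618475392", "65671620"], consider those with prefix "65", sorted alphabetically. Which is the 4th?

DFS of the "65" subtree visits, in order: "656060712", "656580910", "65671620", "6568161605"
Position 4: 6568161605

6568161605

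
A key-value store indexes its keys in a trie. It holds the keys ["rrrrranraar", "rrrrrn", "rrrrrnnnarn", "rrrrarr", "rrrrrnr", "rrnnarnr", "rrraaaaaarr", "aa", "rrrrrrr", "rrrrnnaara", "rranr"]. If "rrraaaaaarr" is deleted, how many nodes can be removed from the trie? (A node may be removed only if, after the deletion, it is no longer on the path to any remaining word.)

A node on "rrraaaaaarr"'s path can go only if nothing else ends at it or branches off below it.
The suffix "aaaaaarr" (8 nodes) is used only by "rrraaaaaarr"; the node for "rrr" still has the child "r", so pruning stops there.
Nodes removed: 8

8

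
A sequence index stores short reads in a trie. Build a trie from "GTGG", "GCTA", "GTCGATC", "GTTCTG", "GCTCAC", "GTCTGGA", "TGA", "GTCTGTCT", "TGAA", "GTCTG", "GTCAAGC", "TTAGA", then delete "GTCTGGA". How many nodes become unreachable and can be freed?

2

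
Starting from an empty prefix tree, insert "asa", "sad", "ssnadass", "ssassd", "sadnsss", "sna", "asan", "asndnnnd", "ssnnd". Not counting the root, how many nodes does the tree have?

32

For each word, the new-node count is its length minus the longest prefix already in the trie:
  "asa" → 3 new (a, s, a)
  "sad" → 3 new (s, a, d)
  "ssnadass" → prefix "s" already present; 7 new (s, n, a, d, a, s, s)
  "ssassd" → prefix "ss" already present; 4 new (a, s, s, d)
  "sadnsss" → prefix "sad" already present; 4 new (n, s, s, s)
  "sna" → prefix "s" already present; 2 new (n, a)
  "asan" → prefix "asa" already present; 1 new (n)
  "asndnnnd" → prefix "as" already present; 6 new (n, d, n, n, n, d)
  "ssnnd" → prefix "ssn" already present; 2 new (n, d)
Total nodes = 3 + 3 + 7 + 4 + 4 + 2 + 1 + 6 + 2 = 32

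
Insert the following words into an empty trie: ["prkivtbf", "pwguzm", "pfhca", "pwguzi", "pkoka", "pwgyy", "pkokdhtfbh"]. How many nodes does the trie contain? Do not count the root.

Count nodes per top-level branch (shared prefixes stored once):
  'p'-branch (pfhca, pkoka, pkokdhtfbh, prkivtbf, pwguzi, pwguzm, pwgyy): 30 nodes
Sum: 30

30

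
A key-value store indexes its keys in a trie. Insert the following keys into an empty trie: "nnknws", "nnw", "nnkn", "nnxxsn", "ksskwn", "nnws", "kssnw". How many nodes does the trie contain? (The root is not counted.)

20

Trie structure (* marks end of a word):
(root)
├─ k
│  └─ s
│     └─ s
│        ├─ k
│        │  └─ w
│        │     └─ n *
│        └─ n
│           └─ w *
└─ n
   └─ n
      ├─ k
      │  └─ n *
      │     └─ w
      │        └─ s *
      ├─ w *
      │  └─ s *
      └─ x
         └─ x
            └─ s
               └─ n *
Counting every labelled node above: 20.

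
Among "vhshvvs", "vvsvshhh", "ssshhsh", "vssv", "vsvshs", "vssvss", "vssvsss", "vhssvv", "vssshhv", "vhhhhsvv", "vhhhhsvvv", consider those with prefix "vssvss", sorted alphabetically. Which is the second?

DFS of the "vssvss" subtree visits, in order: "vssvss", "vssvsss"
Position 2: vssvsss

vssvsss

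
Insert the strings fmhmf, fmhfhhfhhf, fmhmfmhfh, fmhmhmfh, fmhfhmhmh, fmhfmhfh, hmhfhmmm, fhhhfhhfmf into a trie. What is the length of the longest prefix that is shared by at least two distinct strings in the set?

5

Look for the deepest trie node that still has at least two words in its subtree.
"fmhfhhfhhf" and "fmhfhmhmh" agree on "fmhfh" (5 characters) before diverging; nothing deeper is shared.
Longest shared-prefix length: 5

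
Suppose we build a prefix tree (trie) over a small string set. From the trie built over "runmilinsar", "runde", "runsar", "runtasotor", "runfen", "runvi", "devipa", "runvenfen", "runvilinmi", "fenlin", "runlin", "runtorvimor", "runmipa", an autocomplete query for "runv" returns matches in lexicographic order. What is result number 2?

runvi

Words with prefix "runv", in lexicographic order: "runvenfen", "runvi", "runvilinmi"
Position 2: runvi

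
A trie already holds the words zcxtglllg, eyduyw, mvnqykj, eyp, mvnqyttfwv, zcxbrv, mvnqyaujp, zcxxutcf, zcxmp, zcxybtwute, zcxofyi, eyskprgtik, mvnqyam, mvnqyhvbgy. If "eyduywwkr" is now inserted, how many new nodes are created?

3

The longest prefix of "eyduywwkr" already in the trie is "eyduyw" (length 6).
So 9 − 6 = 3 new nodes.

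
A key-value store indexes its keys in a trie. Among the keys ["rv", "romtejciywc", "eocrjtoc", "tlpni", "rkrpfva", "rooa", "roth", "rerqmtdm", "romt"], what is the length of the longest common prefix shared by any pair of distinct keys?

Look for the deepest trie node that still has at least two words in its subtree.
"romt" and "romtejciywc" agree on "romt" (4 characters) before diverging; nothing deeper is shared.
Longest shared-prefix length: 4

4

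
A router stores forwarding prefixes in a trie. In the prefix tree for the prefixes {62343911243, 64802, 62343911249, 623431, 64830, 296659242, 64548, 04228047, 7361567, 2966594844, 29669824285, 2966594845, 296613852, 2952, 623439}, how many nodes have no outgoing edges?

Leaves are exactly the stored words that no other stored word extends.
Those words: "04228047", "2952", "296613852", "296659242", "2966594844", "2966594845", "29669824285", "623431", "62343911243", "62343911249", "64548", "64802", "64830", "7361567"
Leaf count: 14

14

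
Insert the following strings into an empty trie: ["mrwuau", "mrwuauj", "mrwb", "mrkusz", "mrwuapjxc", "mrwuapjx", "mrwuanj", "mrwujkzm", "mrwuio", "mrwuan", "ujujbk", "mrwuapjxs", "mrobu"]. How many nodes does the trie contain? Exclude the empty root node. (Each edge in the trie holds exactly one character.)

34

Trace insertions, counting only characters that open a new branch:
  "mrwuau" → 6 new (m, r, w, u, a, u)
  "mrwuauj" → prefix "mrwuau" already present; 1 new (j)
  "mrwb" → prefix "mrw" already present; 1 new (b)
  "mrkusz" → prefix "mr" already present; 4 new (k, u, s, z)
  "mrwuapjxc" → prefix "mrwua" already present; 4 new (p, j, x, c)
  "mrwuapjx" → prefix "mrwuapjx" already present; 0 new (none)
  "mrwuanj" → prefix "mrwua" already present; 2 new (n, j)
  "mrwujkzm" → prefix "mrwu" already present; 4 new (j, k, z, m)
  "mrwuio" → prefix "mrwu" already present; 2 new (i, o)
  "mrwuan" → prefix "mrwuan" already present; 0 new (none)
  "ujujbk" → 6 new (u, j, u, j, b, k)
  "mrwuapjxs" → prefix "mrwuapjx" already present; 1 new (s)
  "mrobu" → prefix "mr" already present; 3 new (o, b, u)
Total nodes = 6 + 1 + 1 + 4 + 4 + 0 + 2 + 4 + 2 + 0 + 6 + 1 + 3 = 34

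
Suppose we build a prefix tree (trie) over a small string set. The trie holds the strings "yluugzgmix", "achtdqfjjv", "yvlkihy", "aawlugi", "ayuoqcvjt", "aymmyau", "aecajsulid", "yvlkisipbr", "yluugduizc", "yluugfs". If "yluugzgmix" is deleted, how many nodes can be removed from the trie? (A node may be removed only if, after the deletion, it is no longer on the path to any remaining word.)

5

Walk "yluugzgmix" from the leaf back toward the root, removing each node that no remaining word uses.
The suffix "zgmix" (5 nodes) is used only by "yluugzgmix"; the node for "yluug" still has the child "d", so pruning stops there.
Nodes removed: 5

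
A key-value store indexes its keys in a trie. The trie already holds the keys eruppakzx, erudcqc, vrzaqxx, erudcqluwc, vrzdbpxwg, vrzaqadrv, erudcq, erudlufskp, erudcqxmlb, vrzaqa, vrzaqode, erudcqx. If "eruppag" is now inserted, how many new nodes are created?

1

The longest prefix of "eruppag" already in the trie is "eruppa" (length 6).
So 7 − 6 = 1 new nodes.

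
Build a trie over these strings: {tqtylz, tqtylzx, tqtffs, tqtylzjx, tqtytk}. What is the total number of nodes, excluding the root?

14

Trie structure (* marks end of a word):
(root)
└─ t
   └─ q
      └─ t
         ├─ f
         │  └─ f
         │     └─ s *
         └─ y
            ├─ l
            │  └─ z *
            │     ├─ j
            │     │  └─ x *
            │     └─ x *
            └─ t
               └─ k *
Counting every labelled node above: 14.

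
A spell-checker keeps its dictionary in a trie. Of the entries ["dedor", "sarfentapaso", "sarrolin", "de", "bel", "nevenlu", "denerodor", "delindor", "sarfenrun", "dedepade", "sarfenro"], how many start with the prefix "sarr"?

Filter for entries beginning with "sarr":
Words under "sarr": sarrolin
Count: 1

1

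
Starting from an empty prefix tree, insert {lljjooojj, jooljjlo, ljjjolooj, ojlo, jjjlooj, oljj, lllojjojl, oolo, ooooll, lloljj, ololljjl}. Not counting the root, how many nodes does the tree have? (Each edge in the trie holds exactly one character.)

62

Trace insertions, counting only characters that open a new branch:
  "lljjooojj" → 9 new (l, l, j, j, o, o, o, j, j)
  "jooljjlo" → 8 new (j, o, o, l, j, j, l, o)
  "ljjjolooj" → prefix "l" already present; 8 new (j, j, j, o, l, o, o, j)
  "ojlo" → 4 new (o, j, l, o)
  "jjjlooj" → prefix "j" already present; 6 new (j, j, l, o, o, j)
  "oljj" → prefix "o" already present; 3 new (l, j, j)
  "lllojjojl" → prefix "ll" already present; 7 new (l, o, j, j, o, j, l)
  "oolo" → prefix "o" already present; 3 new (o, l, o)
  "ooooll" → prefix "oo" already present; 4 new (o, o, l, l)
  "lloljj" → prefix "ll" already present; 4 new (o, l, j, j)
  "ololljjl" → prefix "ol" already present; 6 new (o, l, l, j, j, l)
Total nodes = 9 + 8 + 8 + 4 + 6 + 3 + 7 + 3 + 4 + 4 + 6 = 62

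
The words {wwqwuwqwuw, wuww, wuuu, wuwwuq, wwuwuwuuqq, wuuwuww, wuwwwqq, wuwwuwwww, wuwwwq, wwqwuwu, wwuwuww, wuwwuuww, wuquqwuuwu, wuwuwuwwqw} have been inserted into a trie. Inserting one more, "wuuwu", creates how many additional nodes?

0

"wuuwu" is already a full path in the trie; only an end-marker is added.
No new nodes are needed: 0.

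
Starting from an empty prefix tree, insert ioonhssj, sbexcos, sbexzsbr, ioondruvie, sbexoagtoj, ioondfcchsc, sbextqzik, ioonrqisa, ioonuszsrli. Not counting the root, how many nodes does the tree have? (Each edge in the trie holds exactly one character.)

Count nodes per top-level branch (shared prefixes stored once):
  'i'-branch (ioondfcchsc, ioondruvie, ioonhssj, ioonrqisa, ioonuszsrli): 32 nodes
  's'-branch (sbexcos, sbexoagtoj, sbextqzik, sbexzsbr): 22 nodes
Sum: 54

54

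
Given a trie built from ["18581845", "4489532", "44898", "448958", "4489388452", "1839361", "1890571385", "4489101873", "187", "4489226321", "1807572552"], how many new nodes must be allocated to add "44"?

0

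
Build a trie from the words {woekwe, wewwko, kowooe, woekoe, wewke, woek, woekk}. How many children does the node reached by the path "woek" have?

The children of the "woek" node are the distinct next characters among strings starting with "woek".
Distinct next characters after "woek": k, o, w.
That node has 3 child edges.

3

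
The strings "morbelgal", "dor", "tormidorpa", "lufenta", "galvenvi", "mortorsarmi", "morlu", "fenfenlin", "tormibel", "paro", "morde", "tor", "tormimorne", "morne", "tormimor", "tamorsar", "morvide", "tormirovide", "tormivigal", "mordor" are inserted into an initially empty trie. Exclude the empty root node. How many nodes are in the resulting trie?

96

For each word, the new-node count is its length minus the longest prefix already in the trie:
  "morbelgal" → 9 new (m, o, r, b, e, l, g, a, l)
  "dor" → 3 new (d, o, r)
  "tormidorpa" → 10 new (t, o, r, m, i, d, o, r, p, a)
  "lufenta" → 7 new (l, u, f, e, n, t, a)
  "galvenvi" → 8 new (g, a, l, v, e, n, v, i)
  "mortorsarmi" → prefix "mor" already present; 8 new (t, o, r, s, a, r, m, i)
  "morlu" → prefix "mor" already present; 2 new (l, u)
  "fenfenlin" → 9 new (f, e, n, f, e, n, l, i, n)
  "tormibel" → prefix "tormi" already present; 3 new (b, e, l)
  "paro" → 4 new (p, a, r, o)
  "morde" → prefix "mor" already present; 2 new (d, e)
  "tor" → prefix "tor" already present; 0 new (none)
  "tormimorne" → prefix "tormi" already present; 5 new (m, o, r, n, e)
  "morne" → prefix "mor" already present; 2 new (n, e)
  "tormimor" → prefix "tormimor" already present; 0 new (none)
  "tamorsar" → prefix "t" already present; 7 new (a, m, o, r, s, a, r)
  "morvide" → prefix "mor" already present; 4 new (v, i, d, e)
  "tormirovide" → prefix "tormi" already present; 6 new (r, o, v, i, d, e)
  "tormivigal" → prefix "tormi" already present; 5 new (v, i, g, a, l)
  "mordor" → prefix "mord" already present; 2 new (o, r)
Total nodes = 9 + 3 + 10 + 7 + 8 + 8 + 2 + 9 + 3 + 4 + 2 + 0 + 5 + 2 + 0 + 7 + 4 + 6 + 5 + 2 = 96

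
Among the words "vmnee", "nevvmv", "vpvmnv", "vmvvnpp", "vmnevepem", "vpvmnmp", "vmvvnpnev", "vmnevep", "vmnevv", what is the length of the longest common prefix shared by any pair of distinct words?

The deepest shared node is where two words last agree before diverging.
"vmnevep" and "vmnevepem" agree on "vmnevep" (7 characters) before diverging; nothing deeper is shared.
Longest shared-prefix length: 7

7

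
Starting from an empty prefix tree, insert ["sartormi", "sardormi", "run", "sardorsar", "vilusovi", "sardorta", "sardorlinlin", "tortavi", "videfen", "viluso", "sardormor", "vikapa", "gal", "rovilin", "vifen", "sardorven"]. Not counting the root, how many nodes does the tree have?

For each word, the new-node count is its length minus the longest prefix already in the trie:
  "sartormi" → 8 new (s, a, r, t, o, r, m, i)
  "sardormi" → prefix "sar" already present; 5 new (d, o, r, m, i)
  "run" → 3 new (r, u, n)
  "sardorsar" → prefix "sardor" already present; 3 new (s, a, r)
  "vilusovi" → 8 new (v, i, l, u, s, o, v, i)
  "sardorta" → prefix "sardor" already present; 2 new (t, a)
  "sardorlinlin" → prefix "sardor" already present; 6 new (l, i, n, l, i, n)
  "tortavi" → 7 new (t, o, r, t, a, v, i)
  "videfen" → prefix "vi" already present; 5 new (d, e, f, e, n)
  "viluso" → prefix "viluso" already present; 0 new (none)
  "sardormor" → prefix "sardorm" already present; 2 new (o, r)
  "vikapa" → prefix "vi" already present; 4 new (k, a, p, a)
  "gal" → 3 new (g, a, l)
  "rovilin" → prefix "r" already present; 6 new (o, v, i, l, i, n)
  "vifen" → prefix "vi" already present; 3 new (f, e, n)
  "sardorven" → prefix "sardor" already present; 3 new (v, e, n)
Total nodes = 8 + 5 + 3 + 3 + 8 + 2 + 6 + 7 + 5 + 0 + 2 + 4 + 3 + 6 + 3 + 3 = 68

68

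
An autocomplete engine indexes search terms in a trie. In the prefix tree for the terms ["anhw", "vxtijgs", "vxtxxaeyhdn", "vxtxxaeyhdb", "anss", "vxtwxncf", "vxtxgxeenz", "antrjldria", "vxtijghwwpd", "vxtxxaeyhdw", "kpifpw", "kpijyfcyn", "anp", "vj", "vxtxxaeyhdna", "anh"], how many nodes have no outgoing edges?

14

Leaves are exactly the stored words that no other stored word extends.
Those words: "anhw", "anp", "anss", "antrjldria", "kpifpw", "kpijyfcyn", "vj", "vxtijghwwpd", "vxtijgs", "vxtwxncf", "vxtxgxeenz", "vxtxxaeyhdb", "vxtxxaeyhdna", "vxtxxaeyhdw"
Leaf count: 14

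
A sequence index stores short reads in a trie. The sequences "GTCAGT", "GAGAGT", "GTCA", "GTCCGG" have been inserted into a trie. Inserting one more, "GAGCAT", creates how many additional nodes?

"GAG" is already a path in the trie; the remaining "CAT" must be added.
New nodes needed: |"GAGCAT"| − 3 = 6 − 3 = 3.

3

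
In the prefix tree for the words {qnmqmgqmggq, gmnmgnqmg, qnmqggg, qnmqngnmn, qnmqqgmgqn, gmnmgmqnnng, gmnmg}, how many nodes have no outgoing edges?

6

A leaf is a node with no children — equivalently, the end of a word that is not a proper prefix of any other stored word.
Those words: "gmnmgmqnnng", "gmnmgnqmg", "qnmqggg", "qnmqmgqmggq", "qnmqngnmn", "qnmqqgmgqn"
Leaf count: 6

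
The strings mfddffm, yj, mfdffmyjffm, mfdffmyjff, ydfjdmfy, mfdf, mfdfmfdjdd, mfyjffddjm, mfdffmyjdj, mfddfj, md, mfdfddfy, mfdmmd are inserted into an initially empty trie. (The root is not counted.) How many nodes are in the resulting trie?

Count nodes per top-level branch (shared prefixes stored once):
  'm'-branch (md, mfddffm, mfddfj, mfdf, mfdfddfy, mfdffmyjdj, mfdffmyjff, mfdffmyjffm, mfdfmfdjdd, mfdmmd, mfyjffddjm): 40 nodes
  'y'-branch (ydfjdmfy, yj): 9 nodes
Sum: 49

49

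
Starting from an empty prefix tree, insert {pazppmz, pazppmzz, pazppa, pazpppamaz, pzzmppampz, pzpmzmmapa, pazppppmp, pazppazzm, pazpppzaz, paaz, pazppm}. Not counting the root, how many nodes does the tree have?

Count nodes per top-level branch (shared prefixes stored once):
  'p'-branch (paaz, pazppa, pazppazzm, pazppm, pazppmz, pazppmzz, pazpppamaz, pazppppmp, pazpppzaz, pzpmzmmapa, pzzmppampz): 42 nodes
Sum: 42

42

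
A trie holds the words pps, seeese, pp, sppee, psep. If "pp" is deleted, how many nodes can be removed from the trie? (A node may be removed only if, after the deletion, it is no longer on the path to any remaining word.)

0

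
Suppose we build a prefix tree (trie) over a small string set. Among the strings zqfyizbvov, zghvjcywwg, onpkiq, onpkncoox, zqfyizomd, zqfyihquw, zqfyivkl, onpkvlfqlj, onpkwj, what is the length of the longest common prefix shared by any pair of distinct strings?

Equivalently: take the maximum, over all pairs, of their longest common prefix length.
"zqfyizbvov" and "zqfyizomd" agree on "zqfyiz" (6 characters) before diverging; nothing deeper is shared.
Longest shared-prefix length: 6

6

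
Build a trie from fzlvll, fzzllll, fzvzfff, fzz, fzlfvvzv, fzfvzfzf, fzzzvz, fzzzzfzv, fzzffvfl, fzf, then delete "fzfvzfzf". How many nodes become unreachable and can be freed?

Walk "fzfvzfzf" from the leaf back toward the root, removing each node that no remaining word uses.
The suffix "vzfzf" (5 nodes) is used only by "fzfvzfzf"; "fzf" is itself a stored word, so pruning stops there.
Nodes removed: 5

5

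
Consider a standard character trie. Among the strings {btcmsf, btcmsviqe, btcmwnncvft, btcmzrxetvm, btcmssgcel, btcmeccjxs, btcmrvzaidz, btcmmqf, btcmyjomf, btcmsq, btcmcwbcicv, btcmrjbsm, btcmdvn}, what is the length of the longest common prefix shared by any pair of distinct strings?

5

Look for the deepest trie node that still has at least two words in its subtree.
e.g. "btcmrjbsm" and "btcmrvzaidz" share the prefix "btcmr" of length 5; no pair shares a longer one.
Longest shared-prefix length: 5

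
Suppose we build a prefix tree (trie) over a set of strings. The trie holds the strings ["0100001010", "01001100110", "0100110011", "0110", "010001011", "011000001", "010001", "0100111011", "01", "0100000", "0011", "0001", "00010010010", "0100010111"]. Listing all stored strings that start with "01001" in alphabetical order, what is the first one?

Filter for "01001…" and sort: "0100110011", "01001100110", "0100111011"
Position 1: 0100110011

0100110011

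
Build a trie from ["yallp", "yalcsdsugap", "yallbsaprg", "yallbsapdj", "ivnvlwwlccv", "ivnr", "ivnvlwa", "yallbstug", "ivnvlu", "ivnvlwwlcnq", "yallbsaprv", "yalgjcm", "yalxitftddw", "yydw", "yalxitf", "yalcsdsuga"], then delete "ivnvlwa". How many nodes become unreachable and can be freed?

1

Walk "ivnvlwa" from the leaf back toward the root, removing each node that no remaining word uses.
The suffix "a" (1 node) is used only by "ivnvlwa"; the node for "ivnvlw" still has the child "w", so pruning stops there.
Nodes removed: 1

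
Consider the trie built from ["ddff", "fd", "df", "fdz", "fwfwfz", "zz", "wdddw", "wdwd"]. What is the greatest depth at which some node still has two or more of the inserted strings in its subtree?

Equivalently: take the maximum, over all pairs, of their longest common prefix length.
e.g. "fd" and "fdz" share the prefix "fd" of length 2; no pair shares a longer one.
Longest shared-prefix length: 2

2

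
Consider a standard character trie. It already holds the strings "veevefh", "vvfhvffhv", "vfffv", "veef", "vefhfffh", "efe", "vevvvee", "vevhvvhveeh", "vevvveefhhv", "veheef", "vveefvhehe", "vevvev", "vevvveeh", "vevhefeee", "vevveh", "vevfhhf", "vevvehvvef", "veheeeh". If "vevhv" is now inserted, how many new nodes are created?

Every character of "vevhv" already lies on an existing path (it is a prefix of some stored word).
No new nodes are needed: 0.

0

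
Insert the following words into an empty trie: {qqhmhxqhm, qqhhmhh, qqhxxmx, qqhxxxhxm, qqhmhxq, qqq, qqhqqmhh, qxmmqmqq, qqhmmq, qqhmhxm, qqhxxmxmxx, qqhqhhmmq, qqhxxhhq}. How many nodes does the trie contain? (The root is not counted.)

48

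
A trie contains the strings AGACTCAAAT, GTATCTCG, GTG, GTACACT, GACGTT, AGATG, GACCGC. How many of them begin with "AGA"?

2

Traverse to the node for "AGA", then collect every word in that subtree.
Matches: "AGACTCAAAT", "AGATG"
Count: 2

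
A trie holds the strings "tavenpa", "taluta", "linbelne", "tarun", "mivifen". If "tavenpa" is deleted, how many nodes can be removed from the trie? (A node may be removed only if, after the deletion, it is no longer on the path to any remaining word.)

Walk "tavenpa" from the leaf back toward the root, removing each node that no remaining word uses.
The suffix "venpa" (5 nodes) is used only by "tavenpa"; the node for "ta" still has the child "l", so pruning stops there.
Nodes removed: 5

5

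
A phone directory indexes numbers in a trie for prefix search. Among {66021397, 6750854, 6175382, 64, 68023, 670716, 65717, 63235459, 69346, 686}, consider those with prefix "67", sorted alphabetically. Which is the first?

670716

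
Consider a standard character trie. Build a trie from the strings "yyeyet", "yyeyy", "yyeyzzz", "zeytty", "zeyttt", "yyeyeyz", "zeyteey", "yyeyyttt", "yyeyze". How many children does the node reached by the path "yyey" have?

3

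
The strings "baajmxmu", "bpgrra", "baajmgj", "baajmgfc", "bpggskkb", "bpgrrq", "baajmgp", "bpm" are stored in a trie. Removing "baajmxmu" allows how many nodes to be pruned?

3

A node on "baajmxmu"'s path can go only if nothing else ends at it or branches off below it.
The suffix "xmu" (3 nodes) is used only by "baajmxmu"; the node for "baajm" still has the child "g", so pruning stops there.
Nodes removed: 3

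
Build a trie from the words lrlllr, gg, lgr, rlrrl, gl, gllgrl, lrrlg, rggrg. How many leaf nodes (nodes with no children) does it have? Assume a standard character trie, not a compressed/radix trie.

Leaves are exactly the stored words that no other stored word extends.
Those words: "gg", "gllgrl", "lgr", "lrlllr", "lrrlg", "rggrg", "rlrrl"
Leaf count: 7

7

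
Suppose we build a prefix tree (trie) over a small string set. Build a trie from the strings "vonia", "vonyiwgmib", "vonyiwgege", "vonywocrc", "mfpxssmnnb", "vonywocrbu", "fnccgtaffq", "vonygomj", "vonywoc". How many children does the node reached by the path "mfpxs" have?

1

Follow the path "mfpxs" to its node, then look at its outgoing edges.
Distinct next characters after "mfpxs": s.
That node has 1 child edge.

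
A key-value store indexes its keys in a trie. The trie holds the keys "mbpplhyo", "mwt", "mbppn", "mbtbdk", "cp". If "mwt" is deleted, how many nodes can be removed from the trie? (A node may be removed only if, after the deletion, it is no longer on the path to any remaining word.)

Walk "mwt" from the leaf back toward the root, removing each node that no remaining word uses.
The suffix "wt" (2 nodes) is used only by "mwt"; the node for "m" still has the child "b", so pruning stops there.
Nodes removed: 2

2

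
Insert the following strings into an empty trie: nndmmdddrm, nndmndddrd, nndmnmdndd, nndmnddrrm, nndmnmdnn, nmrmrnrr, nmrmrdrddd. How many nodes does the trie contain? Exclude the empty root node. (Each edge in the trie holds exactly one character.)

37

Insert word by word; a character creates a node only if that edge doesn't already exist:
  "nndmmdddrm" → 10 new (n, n, d, m, m, d, d, d, r, m)
  "nndmndddrd" → prefix "nndm" already present; 6 new (n, d, d, d, r, d)
  "nndmnmdndd" → prefix "nndmn" already present; 5 new (m, d, n, d, d)
  "nndmnddrrm" → prefix "nndmndd" already present; 3 new (r, r, m)
  "nndmnmdnn" → prefix "nndmnmdn" already present; 1 new (n)
  "nmrmrnrr" → prefix "n" already present; 7 new (m, r, m, r, n, r, r)
  "nmrmrdrddd" → prefix "nmrmr" already present; 5 new (d, r, d, d, d)
Total nodes = 10 + 6 + 5 + 3 + 1 + 7 + 5 = 37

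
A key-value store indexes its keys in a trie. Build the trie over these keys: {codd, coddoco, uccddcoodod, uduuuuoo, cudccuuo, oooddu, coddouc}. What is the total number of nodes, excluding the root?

40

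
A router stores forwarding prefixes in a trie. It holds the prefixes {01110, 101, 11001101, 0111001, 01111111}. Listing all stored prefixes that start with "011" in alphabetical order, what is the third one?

Filter for "011…" and sort: "01110", "0111001", "01111111"
The 3rd is 01111111.

01111111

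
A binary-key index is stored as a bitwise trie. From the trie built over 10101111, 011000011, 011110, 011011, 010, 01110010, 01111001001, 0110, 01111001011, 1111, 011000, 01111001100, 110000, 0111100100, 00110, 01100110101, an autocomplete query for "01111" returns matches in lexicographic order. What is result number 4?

01111001011

Words with prefix "01111", in lexicographic order: "011110", "0111100100", "01111001001", "01111001011", "01111001100"
The 4th is 01111001011.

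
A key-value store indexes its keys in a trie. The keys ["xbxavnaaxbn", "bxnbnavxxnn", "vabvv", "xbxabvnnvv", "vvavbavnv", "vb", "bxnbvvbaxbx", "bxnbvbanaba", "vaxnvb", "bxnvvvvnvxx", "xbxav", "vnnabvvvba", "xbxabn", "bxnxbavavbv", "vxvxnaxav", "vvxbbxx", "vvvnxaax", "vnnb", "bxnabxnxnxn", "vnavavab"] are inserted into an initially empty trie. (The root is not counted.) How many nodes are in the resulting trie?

119

Count nodes per top-level branch (shared prefixes stored once):
  'b'-branch (bxnabxnxnxn, bxnbnavxxnn, bxnbvbanaba, bxnbvvbaxbx, bxnvvvvnvxx, bxnxbavavbv): 48 nodes
  'v'-branch (vabvv, vaxnvb, vb, vnavavab, vnnabvvvba, vnnb, vvavbavnv, vvvnxaax, vvxbbxx, vxvxnaxav): 53 nodes
  'x'-branch (xbxabn, xbxabvnnvv, xbxav, xbxavnaaxbn): 18 nodes
Sum: 119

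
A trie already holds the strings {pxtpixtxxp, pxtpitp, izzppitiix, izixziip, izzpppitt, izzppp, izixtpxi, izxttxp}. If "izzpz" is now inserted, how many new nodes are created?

1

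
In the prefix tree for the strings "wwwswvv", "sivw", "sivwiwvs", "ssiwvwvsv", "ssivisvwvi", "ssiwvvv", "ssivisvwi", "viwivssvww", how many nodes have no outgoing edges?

7

A leaf is a node with no children — equivalently, the end of a word that is not a proper prefix of any other stored word.
Those words: "sivwiwvs", "ssivisvwi", "ssivisvwvi", "ssiwvvv", "ssiwvwvsv", "viwivssvww", "wwwswvv"
Leaf count: 7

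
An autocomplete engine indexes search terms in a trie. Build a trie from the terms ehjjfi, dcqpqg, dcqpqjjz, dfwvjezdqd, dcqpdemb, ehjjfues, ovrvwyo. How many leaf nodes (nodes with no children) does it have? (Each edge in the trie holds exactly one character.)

Leaves are exactly the stored words that no other stored word extends.
Those words: "dcqpdemb", "dcqpqg", "dcqpqjjz", "dfwvjezdqd", "ehjjfi", "ehjjfues", "ovrvwyo"
Leaf count: 7

7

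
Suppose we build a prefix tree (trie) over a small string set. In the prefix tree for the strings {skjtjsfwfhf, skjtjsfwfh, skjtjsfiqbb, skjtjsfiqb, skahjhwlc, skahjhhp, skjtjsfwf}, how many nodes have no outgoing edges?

A leaf is a node with no children — equivalently, the end of a word that is not a proper prefix of any other stored word.
Those words: "skahjhhp", "skahjhwlc", "skjtjsfiqbb", "skjtjsfwfhf"
Leaf count: 4

4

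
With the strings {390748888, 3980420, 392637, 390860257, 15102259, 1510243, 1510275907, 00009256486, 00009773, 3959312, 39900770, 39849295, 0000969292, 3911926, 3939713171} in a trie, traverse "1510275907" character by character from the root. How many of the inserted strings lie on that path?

Check each prefix of "1510275907" against the stored set — each match is an end-marker on the path.
Prefixes of the query that are stored words: "1510275907"
Count: 1

1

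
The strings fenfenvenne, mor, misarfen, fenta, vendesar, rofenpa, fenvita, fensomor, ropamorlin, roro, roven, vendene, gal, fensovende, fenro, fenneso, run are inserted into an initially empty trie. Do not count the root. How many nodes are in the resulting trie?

Trace insertions, counting only characters that open a new branch:
  "fenfenvenne" → 11 new (f, e, n, f, e, n, v, e, n, n, e)
  "mor" → 3 new (m, o, r)
  "misarfen" → prefix "m" already present; 7 new (i, s, a, r, f, e, n)
  "fenta" → prefix "fen" already present; 2 new (t, a)
  "vendesar" → 8 new (v, e, n, d, e, s, a, r)
  "rofenpa" → 7 new (r, o, f, e, n, p, a)
  "fenvita" → prefix "fen" already present; 4 new (v, i, t, a)
  "fensomor" → prefix "fen" already present; 5 new (s, o, m, o, r)
  "ropamorlin" → prefix "ro" already present; 8 new (p, a, m, o, r, l, i, n)
  "roro" → prefix "ro" already present; 2 new (r, o)
  "roven" → prefix "ro" already present; 3 new (v, e, n)
  "vendene" → prefix "vende" already present; 2 new (n, e)
  "gal" → 3 new (g, a, l)
  "fensovende" → prefix "fenso" already present; 5 new (v, e, n, d, e)
  "fenro" → prefix "fen" already present; 2 new (r, o)
  "fenneso" → prefix "fen" already present; 4 new (n, e, s, o)
  "run" → prefix "r" already present; 2 new (u, n)
Total nodes = 11 + 3 + 7 + 2 + 8 + 7 + 4 + 5 + 8 + 2 + 3 + 2 + 3 + 5 + 2 + 4 + 2 = 78

78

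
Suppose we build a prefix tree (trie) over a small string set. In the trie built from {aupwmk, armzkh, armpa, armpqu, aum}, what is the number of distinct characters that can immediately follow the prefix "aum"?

0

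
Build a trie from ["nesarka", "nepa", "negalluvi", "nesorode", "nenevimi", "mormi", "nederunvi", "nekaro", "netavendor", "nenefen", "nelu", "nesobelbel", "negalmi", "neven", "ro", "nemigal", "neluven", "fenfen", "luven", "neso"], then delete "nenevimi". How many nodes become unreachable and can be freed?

4

Walk "nenevimi" from the leaf back toward the root, removing each node that no remaining word uses.
The suffix "vimi" (4 nodes) is used only by "nenevimi"; the node for "nene" still has the child "f", so pruning stops there.
Nodes removed: 4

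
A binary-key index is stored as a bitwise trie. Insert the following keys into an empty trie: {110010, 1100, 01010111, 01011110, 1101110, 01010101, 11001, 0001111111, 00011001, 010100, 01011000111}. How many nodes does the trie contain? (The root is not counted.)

43

Count nodes per top-level branch (shared prefixes stored once):
  '0'-branch (00011001, 0001111111, 010100, 01010101, 01010111, 01011000111, 01011110): 33 nodes
  '1'-branch (1100, 11001, 110010, 1101110): 10 nodes
Sum: 43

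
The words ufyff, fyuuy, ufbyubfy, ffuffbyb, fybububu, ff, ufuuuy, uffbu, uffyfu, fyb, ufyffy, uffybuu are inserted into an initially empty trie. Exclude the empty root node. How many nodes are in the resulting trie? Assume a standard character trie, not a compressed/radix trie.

43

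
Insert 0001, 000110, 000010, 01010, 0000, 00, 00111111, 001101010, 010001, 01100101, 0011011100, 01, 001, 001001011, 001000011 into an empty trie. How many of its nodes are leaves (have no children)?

Leaves are exactly the stored words that no other stored word extends.
Those words: "000010", "000110", "001000011", "001001011", "001101010", "0011011100", "00111111", "010001", "01010", "01100101"
Leaf count: 10

10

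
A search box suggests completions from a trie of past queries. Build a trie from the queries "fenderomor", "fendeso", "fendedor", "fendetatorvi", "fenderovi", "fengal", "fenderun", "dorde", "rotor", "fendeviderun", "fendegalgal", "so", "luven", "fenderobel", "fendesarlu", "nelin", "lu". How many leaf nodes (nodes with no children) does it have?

16

Leaves are exactly the stored words that no other stored word extends.
Those words: "dorde", "fendedor", "fendegalgal", "fenderobel", "fenderomor", "fenderovi", "fenderun", "fendesarlu", "fendeso", "fendetatorvi", "fendeviderun", "fengal", "luven", "nelin", "rotor", "so"
Leaf count: 16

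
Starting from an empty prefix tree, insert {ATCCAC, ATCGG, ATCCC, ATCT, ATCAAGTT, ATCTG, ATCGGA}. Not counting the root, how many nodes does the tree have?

Insert word by word; a character creates a node only if that edge doesn't already exist:
  "ATCCAC" → 6 new (A, T, C, C, A, C)
  "ATCGG" → prefix "ATC" already present; 2 new (G, G)
  "ATCCC" → prefix "ATCC" already present; 1 new (C)
  "ATCT" → prefix "ATC" already present; 1 new (T)
  "ATCAAGTT" → prefix "ATC" already present; 5 new (A, A, G, T, T)
  "ATCTG" → prefix "ATCT" already present; 1 new (G)
  "ATCGGA" → prefix "ATCGG" already present; 1 new (A)
Total nodes = 6 + 2 + 1 + 1 + 5 + 1 + 1 = 17

17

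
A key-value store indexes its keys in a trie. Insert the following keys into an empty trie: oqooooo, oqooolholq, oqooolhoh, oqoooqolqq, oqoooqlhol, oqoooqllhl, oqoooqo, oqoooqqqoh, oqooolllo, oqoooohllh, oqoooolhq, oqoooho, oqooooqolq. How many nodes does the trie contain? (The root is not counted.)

45

Count nodes per top-level branch (shared prefixes stored once):
  'o'-branch (oqoooho, oqooolhoh, oqooolholq, oqooolllo, oqoooohllh, oqoooolhq, oqooooo, oqooooqolq, oqoooqlhol, oqoooqllhl, oqoooqo, oqoooqolqq, oqoooqqqoh): 45 nodes
Sum: 45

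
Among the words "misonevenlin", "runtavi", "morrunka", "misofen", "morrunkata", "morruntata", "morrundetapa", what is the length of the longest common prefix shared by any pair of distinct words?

The deepest shared node is where two words last agree before diverging.
e.g. "morrunka" and "morrunkata" share the prefix "morrunka" of length 8; no pair shares a longer one.
Longest shared-prefix length: 8

8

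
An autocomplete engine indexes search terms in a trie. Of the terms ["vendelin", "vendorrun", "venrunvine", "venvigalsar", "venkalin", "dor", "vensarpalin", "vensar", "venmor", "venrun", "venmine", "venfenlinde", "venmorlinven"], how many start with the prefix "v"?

Walk to "v"; the words in its subtree are exactly those with that prefix.
Words under "v": vendelin, vendorrun, venfenlinde, venkalin, venmine, venmor, venmorlinven, venrun, venrunvine, vensar, vensarpalin, venvigalsar
Count: 12

12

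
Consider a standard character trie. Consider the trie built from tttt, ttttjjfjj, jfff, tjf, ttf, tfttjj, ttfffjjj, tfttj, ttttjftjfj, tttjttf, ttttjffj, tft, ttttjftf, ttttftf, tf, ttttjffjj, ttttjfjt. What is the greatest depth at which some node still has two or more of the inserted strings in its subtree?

8

Look for the deepest trie node that still has at least two words in its subtree.
"ttttjffj" and "ttttjffjj" agree on "ttttjffj" (8 characters) before diverging; nothing deeper is shared.
Longest shared-prefix length: 8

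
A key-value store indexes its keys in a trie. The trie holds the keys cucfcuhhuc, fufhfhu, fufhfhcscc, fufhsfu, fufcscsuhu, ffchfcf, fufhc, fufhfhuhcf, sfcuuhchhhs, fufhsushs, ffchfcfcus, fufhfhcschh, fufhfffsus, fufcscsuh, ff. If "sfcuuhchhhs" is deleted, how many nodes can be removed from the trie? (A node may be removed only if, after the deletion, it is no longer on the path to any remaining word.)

11

After clearing the end-marker at "sfcuuhchhhs", prune upward until reaching a node still needed by another word.
No other word shares any prefix with "sfcuuhchhhs", so all 11 of its nodes go.
Nodes removed: 11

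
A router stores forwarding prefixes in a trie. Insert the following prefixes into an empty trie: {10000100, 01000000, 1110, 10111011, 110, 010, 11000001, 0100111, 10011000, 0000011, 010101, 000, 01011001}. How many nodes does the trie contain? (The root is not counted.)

Count nodes per top-level branch (shared prefixes stored once):
  '0'-branch (000, 0000011, 010, 01000000, 0100111, 010101, 01011001): 24 nodes
  '1'-branch (10000100, 10011000, 10111011, 110, 11000001, 1110): 28 nodes
Sum: 52

52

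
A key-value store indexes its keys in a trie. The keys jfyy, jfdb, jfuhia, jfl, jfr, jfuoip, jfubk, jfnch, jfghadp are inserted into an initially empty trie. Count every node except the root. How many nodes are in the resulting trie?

For each word, the new-node count is its length minus the longest prefix already in the trie:
  "jfyy" → 4 new (j, f, y, y)
  "jfdb" → prefix "jf" already present; 2 new (d, b)
  "jfuhia" → prefix "jf" already present; 4 new (u, h, i, a)
  "jfl" → prefix "jf" already present; 1 new (l)
  "jfr" → prefix "jf" already present; 1 new (r)
  "jfuoip" → prefix "jfu" already present; 3 new (o, i, p)
  "jfubk" → prefix "jfu" already present; 2 new (b, k)
  "jfnch" → prefix "jf" already present; 3 new (n, c, h)
  "jfghadp" → prefix "jf" already present; 5 new (g, h, a, d, p)
Total nodes = 4 + 2 + 4 + 1 + 1 + 3 + 2 + 3 + 5 = 25

25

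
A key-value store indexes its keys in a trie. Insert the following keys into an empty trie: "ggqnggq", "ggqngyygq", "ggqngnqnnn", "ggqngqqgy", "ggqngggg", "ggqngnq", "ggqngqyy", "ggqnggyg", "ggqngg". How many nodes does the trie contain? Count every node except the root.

Trie structure (* marks end of a word):
(root)
└─ g
   └─ g
      └─ q
         └─ n
            └─ g
               ├─ g *
               │  ├─ g
               │  │  └─ g *
               │  ├─ q *
               │  └─ y
               │     └─ g *
               ├─ n
               │  └─ q *
               │     └─ n
               │        └─ n
               │           └─ n *
               ├─ q
               │  ├─ q
               │  │  └─ g
               │  │     └─ y *
               │  └─ y
               │     └─ y *
               └─ y
                  └─ y
                     └─ g
                        └─ q *
Counting every labelled node above: 26.

26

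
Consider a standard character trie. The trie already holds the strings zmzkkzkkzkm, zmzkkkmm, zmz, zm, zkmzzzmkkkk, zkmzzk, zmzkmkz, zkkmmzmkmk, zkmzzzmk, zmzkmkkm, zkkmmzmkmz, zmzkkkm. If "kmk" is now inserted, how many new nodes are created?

3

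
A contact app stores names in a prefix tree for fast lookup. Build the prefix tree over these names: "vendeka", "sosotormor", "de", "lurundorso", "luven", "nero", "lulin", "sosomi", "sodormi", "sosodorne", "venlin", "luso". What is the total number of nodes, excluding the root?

For each word, the new-node count is its length minus the longest prefix already in the trie:
  "vendeka" → 7 new (v, e, n, d, e, k, a)
  "sosotormor" → 10 new (s, o, s, o, t, o, r, m, o, r)
  "de" → 2 new (d, e)
  "lurundorso" → 10 new (l, u, r, u, n, d, o, r, s, o)
  "luven" → prefix "lu" already present; 3 new (v, e, n)
  "nero" → 4 new (n, e, r, o)
  "lulin" → prefix "lu" already present; 3 new (l, i, n)
  "sosomi" → prefix "soso" already present; 2 new (m, i)
  "sodormi" → prefix "so" already present; 5 new (d, o, r, m, i)
  "sosodorne" → prefix "soso" already present; 5 new (d, o, r, n, e)
  "venlin" → prefix "ven" already present; 3 new (l, i, n)
  "luso" → prefix "lu" already present; 2 new (s, o)
Total nodes = 7 + 10 + 2 + 10 + 3 + 4 + 3 + 2 + 5 + 5 + 3 + 2 = 56

56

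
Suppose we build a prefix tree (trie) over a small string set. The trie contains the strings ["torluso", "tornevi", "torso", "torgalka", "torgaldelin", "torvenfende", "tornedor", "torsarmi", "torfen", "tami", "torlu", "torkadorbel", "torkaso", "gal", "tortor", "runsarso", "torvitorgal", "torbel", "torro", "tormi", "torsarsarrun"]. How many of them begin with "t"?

19

Filter for entries beginning with "t":
Words under "t": tami, torbel, torfen, torgaldelin, torgalka, torkadorbel, torkaso, torlu, torluso, tormi, tornedor, tornevi, torro, torsarmi, torsarsarrun, torso, tortor, torvenfende, torvitorgal
Count: 19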